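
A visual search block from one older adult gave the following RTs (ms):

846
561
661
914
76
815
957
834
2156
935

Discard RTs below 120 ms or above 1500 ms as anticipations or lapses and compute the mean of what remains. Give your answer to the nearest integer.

Excluded: 76, 2156
Retained (n=8): Σ = 6523
Mean = 6523/8 = 815.3750

815 ms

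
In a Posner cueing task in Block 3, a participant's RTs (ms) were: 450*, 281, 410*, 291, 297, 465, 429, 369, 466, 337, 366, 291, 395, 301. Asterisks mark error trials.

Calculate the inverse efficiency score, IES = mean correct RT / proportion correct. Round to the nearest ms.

417 ms

Correct trials (n=12): 281, 291, 297, 465, 429, 369, 466, 337, 366, 291, 395, 301
Mean correct RT = 4288/12 = 357.3333 ms
Proportion correct = 12/14
IES = 357.3333 / (12/14) = 416.889 ms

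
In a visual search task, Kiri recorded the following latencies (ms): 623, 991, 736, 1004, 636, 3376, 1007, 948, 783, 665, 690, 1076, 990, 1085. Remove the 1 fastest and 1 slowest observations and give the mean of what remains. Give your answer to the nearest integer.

Sorted: 623, 636, 665, 690, 736, 783, 948, 990, 991, 1004, 1007, 1076, 1085, 3376
Drop lowest 1 (623) and highest 1 (3376)
Remaining (n=12): Σ = 10611, mean = 10611/12 = 884.250

884 ms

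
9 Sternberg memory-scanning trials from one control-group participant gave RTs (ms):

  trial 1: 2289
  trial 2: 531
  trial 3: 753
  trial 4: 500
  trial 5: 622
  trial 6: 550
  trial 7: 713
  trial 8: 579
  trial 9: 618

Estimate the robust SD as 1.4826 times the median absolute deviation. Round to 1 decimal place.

Sorted: 500, 531, 550, 579, 618, 622, 713, 753, 2289 → median = 618
|x − 618| sorted: 0, 4, 39, 68, 87, 95, 118, 135, 1671 → MAD = 87
Robust SD ≈ 1.4826 × 87 = 128.986

129.0 ms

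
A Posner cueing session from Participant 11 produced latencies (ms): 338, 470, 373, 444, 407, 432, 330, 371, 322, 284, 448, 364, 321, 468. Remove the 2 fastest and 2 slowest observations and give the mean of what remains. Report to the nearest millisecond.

Sorted: 284, 321, 322, 330, 338, 364, 371, 373, 407, 432, 444, 448, 468, 470
Drop lowest 2 (284, 321) and highest 2 (468, 470)
Remaining (n=10): Σ = 3829, mean = 3829/10 = 382.900

383 ms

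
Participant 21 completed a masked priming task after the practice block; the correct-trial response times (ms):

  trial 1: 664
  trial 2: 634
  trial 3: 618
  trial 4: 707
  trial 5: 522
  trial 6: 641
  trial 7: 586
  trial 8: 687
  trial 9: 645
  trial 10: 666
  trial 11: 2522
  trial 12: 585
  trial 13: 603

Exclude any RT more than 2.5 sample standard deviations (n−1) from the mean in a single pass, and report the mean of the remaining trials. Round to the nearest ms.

n = 13, ΣRT = 10080, M = 775.385
Σ(x−M)² = 3333377.08; s = √(3333377.08/12) = 527.050
Cutoffs: 775.385 ± 2.5·527.050 → [-542.2, 2093.0]
Outside: 2522 → excluded.
Retained (n=12): Σ = 7558, mean = 7558/12 = 629.833

630 ms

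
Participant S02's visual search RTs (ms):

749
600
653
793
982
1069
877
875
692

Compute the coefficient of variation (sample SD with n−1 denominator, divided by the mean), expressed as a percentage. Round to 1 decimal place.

n = 9, Σ = 7290, M = 810.0000
Σ(x−M)² = 192062.000; s = √(192062.000/8) = 154.9443
CV = 154.9443 / 810.0000 = 0.19129 = 19.129%

19.1%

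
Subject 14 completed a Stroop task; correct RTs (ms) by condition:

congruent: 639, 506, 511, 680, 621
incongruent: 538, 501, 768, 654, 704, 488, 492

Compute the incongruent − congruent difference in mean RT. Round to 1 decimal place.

0.7 ms

M(congruent) = 2957/5 = 591.400
M(incongruent) = 4145/7 = 592.143
Difference = 592.143 − 591.400 = 0.743 ms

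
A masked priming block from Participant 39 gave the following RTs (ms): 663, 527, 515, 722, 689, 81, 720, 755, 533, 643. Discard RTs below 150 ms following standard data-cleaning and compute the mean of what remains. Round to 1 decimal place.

640.8 ms

Excluded: 81
Retained (n=9): Σ = 5767
Mean = 5767/9 = 640.7778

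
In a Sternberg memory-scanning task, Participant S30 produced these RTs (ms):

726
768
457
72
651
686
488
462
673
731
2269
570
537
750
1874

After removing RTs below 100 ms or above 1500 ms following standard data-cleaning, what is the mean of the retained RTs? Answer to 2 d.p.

Excluded: 72, 1874, 2269
Retained (n=12): Σ = 7499
Mean = 7499/12 = 624.9167

624.92 ms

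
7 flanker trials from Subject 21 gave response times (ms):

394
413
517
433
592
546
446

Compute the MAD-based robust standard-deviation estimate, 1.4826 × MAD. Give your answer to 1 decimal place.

77.1 ms

Sorted: 394, 413, 433, 446, 517, 546, 592 → median = 446
|x − 446| sorted: 0, 13, 33, 52, 71, 100, 146 → MAD = 52
Robust SD ≈ 1.4826 × 52 = 77.095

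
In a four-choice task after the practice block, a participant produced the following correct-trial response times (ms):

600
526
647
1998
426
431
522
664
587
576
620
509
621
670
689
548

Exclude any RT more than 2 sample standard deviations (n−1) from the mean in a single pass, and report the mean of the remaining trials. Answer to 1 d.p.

n = 16, ΣRT = 10634, M = 664.625
Σ(x−M)² = 1989675.75; s = √(1989675.75/15) = 364.205
Cutoffs: 664.625 ± 2·364.205 → [-63.8, 1393.0]
Outside: 1998 → excluded.
Retained (n=15): Σ = 8636, mean = 8636/15 = 575.733

575.7 ms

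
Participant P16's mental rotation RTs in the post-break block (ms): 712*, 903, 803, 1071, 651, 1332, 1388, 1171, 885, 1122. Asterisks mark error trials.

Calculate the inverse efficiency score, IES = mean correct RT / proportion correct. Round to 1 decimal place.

1151.4 ms

Correct trials (n=9): 903, 803, 1071, 651, 1332, 1388, 1171, 885, 1122
Mean correct RT = 9326/9 = 1036.2222 ms
Proportion correct = 9/10
IES = 1036.2222 / (9/10) = 1151.358 ms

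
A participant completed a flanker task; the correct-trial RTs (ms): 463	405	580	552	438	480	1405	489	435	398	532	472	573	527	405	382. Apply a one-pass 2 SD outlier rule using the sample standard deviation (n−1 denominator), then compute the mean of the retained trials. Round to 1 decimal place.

n = 16, ΣRT = 8536, M = 533.500
Σ(x−M)² = 870376.00; s = √(870376.00/15) = 240.884
Cutoffs: 533.500 ± 2·240.884 → [51.7, 1015.3]
Outside: 1405 → excluded.
Retained (n=15): Σ = 7131, mean = 7131/15 = 475.400

475.4 ms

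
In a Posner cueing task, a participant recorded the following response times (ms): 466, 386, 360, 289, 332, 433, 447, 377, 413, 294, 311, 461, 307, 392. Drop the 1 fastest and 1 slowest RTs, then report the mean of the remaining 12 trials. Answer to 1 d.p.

376.1 ms

Sorted: 289, 294, 307, 311, 332, 360, 377, 386, 392, 413, 433, 447, 461, 466
Drop lowest 1 (289) and highest 1 (466)
Remaining (n=12): Σ = 4513, mean = 4513/12 = 376.083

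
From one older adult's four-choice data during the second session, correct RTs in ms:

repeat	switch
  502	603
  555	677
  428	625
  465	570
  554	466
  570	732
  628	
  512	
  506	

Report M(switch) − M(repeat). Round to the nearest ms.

88 ms

M(repeat) = 4720/9 = 524.444
M(switch) = 3673/6 = 612.167
Difference = 612.167 − 524.444 = 87.722 ms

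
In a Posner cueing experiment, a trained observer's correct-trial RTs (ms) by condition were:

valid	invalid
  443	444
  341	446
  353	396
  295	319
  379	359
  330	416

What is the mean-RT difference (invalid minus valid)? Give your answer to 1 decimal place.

M(valid) = 2141/6 = 356.833
M(invalid) = 2380/6 = 396.667
Difference = 396.667 − 356.833 = 39.833 ms

39.8 ms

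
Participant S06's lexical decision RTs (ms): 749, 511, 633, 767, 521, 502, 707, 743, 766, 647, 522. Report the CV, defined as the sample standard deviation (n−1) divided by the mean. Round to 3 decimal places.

n = 11, Σ = 7068, M = 642.5455
Σ(x−M)² = 122780.727; s = √(122780.727/10) = 110.8065
CV = 110.8065 / 642.5455 = 0.17245

0.172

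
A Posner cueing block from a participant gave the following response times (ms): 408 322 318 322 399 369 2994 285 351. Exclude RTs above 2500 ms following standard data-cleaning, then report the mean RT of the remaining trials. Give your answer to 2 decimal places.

Excluded: 2994
Retained (n=8): Σ = 2774
Mean = 2774/8 = 346.7500

346.75 ms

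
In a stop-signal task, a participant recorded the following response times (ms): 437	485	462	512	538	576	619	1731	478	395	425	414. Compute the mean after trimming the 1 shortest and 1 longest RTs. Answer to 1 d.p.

494.6 ms

Sorted: 395, 414, 425, 437, 462, 478, 485, 512, 538, 576, 619, 1731
Drop lowest 1 (395) and highest 1 (1731)
Remaining (n=10): Σ = 4946, mean = 4946/10 = 494.600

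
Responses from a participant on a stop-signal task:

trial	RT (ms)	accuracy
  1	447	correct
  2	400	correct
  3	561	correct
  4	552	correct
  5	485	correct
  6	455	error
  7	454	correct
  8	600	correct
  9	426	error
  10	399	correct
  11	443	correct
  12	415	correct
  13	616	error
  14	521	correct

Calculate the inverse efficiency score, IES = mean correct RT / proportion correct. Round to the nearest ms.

611 ms

Correct trials (n=11): 447, 400, 561, 552, 485, 454, 600, 399, 443, 415, 521
Mean correct RT = 5277/11 = 479.7273 ms
Proportion correct = 11/14
IES = 479.7273 / (11/14) = 610.562 ms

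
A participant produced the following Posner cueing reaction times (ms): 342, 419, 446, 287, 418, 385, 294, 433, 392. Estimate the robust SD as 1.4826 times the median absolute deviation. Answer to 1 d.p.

Sorted: 287, 294, 342, 385, 392, 418, 419, 433, 446 → median = 392
|x − 392| sorted: 0, 7, 26, 27, 41, 50, 54, 98, 105 → MAD = 41
Robust SD ≈ 1.4826 × 41 = 60.787

60.8 ms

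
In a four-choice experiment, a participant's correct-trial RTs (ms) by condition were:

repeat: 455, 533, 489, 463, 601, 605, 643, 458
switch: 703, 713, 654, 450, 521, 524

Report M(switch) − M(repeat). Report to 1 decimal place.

M(repeat) = 4247/8 = 530.875
M(switch) = 3565/6 = 594.167
Difference = 594.167 − 530.875 = 63.292 ms

63.3 ms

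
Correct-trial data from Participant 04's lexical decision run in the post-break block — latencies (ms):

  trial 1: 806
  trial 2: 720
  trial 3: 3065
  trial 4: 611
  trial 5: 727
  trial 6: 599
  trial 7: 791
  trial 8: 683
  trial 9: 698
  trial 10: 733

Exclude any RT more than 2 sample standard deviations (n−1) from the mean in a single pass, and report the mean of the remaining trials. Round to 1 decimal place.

707.6 ms

n = 10, ΣRT = 9433, M = 943.300
Σ(x−M)² = 5041426.10; s = √(5041426.10/9) = 748.437
Cutoffs: 943.300 ± 2·748.437 → [-553.6, 2440.2]
Outside: 3065 → excluded.
Retained (n=9): Σ = 6368, mean = 6368/9 = 707.556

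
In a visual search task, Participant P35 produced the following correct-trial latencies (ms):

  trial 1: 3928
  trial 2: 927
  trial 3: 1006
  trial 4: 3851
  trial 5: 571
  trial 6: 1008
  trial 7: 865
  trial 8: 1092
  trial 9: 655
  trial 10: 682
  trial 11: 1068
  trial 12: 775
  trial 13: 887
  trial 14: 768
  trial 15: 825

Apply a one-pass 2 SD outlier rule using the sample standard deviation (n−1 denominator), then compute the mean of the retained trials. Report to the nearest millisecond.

n = 15, ΣRT = 18908, M = 1260.533
Σ(x−M)² = 16271995.73; s = √(16271995.73/14) = 1078.093
Cutoffs: 1260.533 ± 2·1078.093 → [-895.7, 3416.7]
Outside: 3851, 3928 → excluded.
Retained (n=13): Σ = 11129, mean = 11129/13 = 856.077

856 ms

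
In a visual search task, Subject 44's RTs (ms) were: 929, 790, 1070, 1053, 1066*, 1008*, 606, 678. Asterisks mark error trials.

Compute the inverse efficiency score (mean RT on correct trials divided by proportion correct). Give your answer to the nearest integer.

Correct trials (n=6): 929, 790, 1070, 1053, 606, 678
Mean correct RT = 5126/6 = 854.3333 ms
Proportion correct = 6/8
IES = 854.3333 / (6/8) = 1139.111 ms

1139 ms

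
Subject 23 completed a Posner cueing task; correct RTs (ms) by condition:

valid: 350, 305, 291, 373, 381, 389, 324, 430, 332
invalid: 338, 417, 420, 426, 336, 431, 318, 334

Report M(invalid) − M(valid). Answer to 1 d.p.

M(valid) = 3175/9 = 352.778
M(invalid) = 3020/8 = 377.500
Difference = 377.500 − 352.778 = 24.722 ms

24.7 ms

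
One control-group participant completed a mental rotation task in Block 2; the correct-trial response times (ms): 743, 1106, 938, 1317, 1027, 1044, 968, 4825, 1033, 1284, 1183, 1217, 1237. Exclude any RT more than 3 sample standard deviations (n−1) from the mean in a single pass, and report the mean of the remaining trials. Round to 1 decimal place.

n = 13, ΣRT = 17922, M = 1378.615
Σ(x−M)² = 13170879.08; s = √(13170879.08/12) = 1047.651
Cutoffs: 1378.615 ± 3·1047.651 → [-1764.3, 4521.6]
Outside: 4825 → excluded.
Retained (n=12): Σ = 13097, mean = 13097/12 = 1091.417

1091.4 ms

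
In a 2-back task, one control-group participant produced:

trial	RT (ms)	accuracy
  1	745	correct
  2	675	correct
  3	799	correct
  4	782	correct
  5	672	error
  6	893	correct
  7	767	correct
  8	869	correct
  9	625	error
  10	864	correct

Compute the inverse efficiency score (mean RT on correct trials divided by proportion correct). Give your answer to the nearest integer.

999 ms

Correct trials (n=8): 745, 675, 799, 782, 893, 767, 869, 864
Mean correct RT = 6394/8 = 799.2500 ms
Proportion correct = 8/10
IES = 799.2500 / (8/10) = 999.062 ms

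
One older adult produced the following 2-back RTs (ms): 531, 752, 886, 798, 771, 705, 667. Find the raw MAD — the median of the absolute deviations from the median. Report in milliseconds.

47 ms

Sorted: 531, 667, 705, 752, 771, 798, 886 → median = 752
|x − 752|: 221, 0, 134, 46, 19, 47, 85
Sorted deviations: 0, 19, 46, 47, 85, 134, 221 → MAD = 47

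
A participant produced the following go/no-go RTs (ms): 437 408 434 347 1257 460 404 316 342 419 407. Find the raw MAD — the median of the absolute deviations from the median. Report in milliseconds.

Sorted: 316, 342, 347, 404, 407, 408, 419, 434, 437, 460, 1257 → median = 408
|x − 408|: 29, 0, 26, 61, 849, 52, 4, 92, 66, 11, 1
Sorted deviations: 0, 1, 4, 11, 26, 29, 52, 61, 66, 92, 849 → MAD = 29

29 ms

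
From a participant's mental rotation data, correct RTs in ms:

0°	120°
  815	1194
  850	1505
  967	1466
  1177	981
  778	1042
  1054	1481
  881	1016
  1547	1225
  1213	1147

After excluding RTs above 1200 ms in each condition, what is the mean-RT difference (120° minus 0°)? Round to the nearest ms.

144 ms

0°: exclude 1547, 1213
120°: exclude 1505, 1466, 1481, 1225
M(0°) = 6522/7 = 931.714
M(120°) = 5380/5 = 1076.000
Difference = 1076.000 − 931.714 = 144.286 ms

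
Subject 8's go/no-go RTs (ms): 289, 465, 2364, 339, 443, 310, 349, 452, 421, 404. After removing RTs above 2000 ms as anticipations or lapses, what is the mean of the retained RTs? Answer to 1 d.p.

385.8 ms

Excluded: 2364
Retained (n=9): Σ = 3472
Mean = 3472/9 = 385.7778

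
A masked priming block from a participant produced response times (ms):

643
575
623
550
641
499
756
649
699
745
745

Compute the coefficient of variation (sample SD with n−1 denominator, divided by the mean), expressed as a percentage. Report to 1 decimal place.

n = 11, Σ = 7125, M = 647.7273
Σ(x−M)² = 70916.182; s = √(70916.182/10) = 84.2117
CV = 84.2117 / 647.7273 = 0.13001 = 13.001%

13.0%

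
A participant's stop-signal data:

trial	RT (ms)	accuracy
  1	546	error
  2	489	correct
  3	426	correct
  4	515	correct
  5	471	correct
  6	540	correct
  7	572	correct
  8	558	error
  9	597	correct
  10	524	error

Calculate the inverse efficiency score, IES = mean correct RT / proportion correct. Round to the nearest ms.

737 ms

Correct trials (n=7): 489, 426, 515, 471, 540, 572, 597
Mean correct RT = 3610/7 = 515.7143 ms
Proportion correct = 7/10
IES = 515.7143 / (7/10) = 736.735 ms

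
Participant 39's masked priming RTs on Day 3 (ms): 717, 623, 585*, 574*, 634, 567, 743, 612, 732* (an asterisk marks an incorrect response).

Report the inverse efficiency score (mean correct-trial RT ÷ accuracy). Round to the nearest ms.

Correct trials (n=6): 717, 623, 634, 567, 743, 612
Mean correct RT = 3896/6 = 649.3333 ms
Proportion correct = 6/9
IES = 649.3333 / (6/9) = 974.000 ms

974 ms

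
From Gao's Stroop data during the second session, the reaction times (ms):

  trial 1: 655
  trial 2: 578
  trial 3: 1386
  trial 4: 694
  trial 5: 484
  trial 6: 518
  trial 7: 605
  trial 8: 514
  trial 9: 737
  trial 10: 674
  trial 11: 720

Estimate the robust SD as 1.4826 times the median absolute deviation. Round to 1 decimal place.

114.2 ms

Sorted: 484, 514, 518, 578, 605, 655, 674, 694, 720, 737, 1386 → median = 655
|x − 655| sorted: 0, 19, 39, 50, 65, 77, 82, 137, 141, 171, 731 → MAD = 77
Robust SD ≈ 1.4826 × 77 = 114.160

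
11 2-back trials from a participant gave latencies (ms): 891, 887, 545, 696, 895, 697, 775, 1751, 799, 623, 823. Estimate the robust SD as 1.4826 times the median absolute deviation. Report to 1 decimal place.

Sorted: 545, 623, 696, 697, 775, 799, 823, 887, 891, 895, 1751 → median = 799
|x − 799| sorted: 0, 24, 24, 88, 92, 96, 102, 103, 176, 254, 952 → MAD = 96
Robust SD ≈ 1.4826 × 96 = 142.330

142.3 ms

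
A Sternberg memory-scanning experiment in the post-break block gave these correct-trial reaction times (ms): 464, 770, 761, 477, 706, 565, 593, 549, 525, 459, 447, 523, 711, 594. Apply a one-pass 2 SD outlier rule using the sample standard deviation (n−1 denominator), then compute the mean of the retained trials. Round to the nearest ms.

n = 14, ΣRT = 8144, M = 581.714
Σ(x−M)² = 166076.86; s = √(166076.86/13) = 113.027
Cutoffs: 581.714 ± 2·113.027 → [355.7, 807.8]
No RTs fall outside the cutoffs; all 14 retained. Mean = 8144/14 = 581.714

582 ms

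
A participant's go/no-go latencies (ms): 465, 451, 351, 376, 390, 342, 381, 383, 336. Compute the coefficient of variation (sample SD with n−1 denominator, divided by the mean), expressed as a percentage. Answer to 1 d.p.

n = 9, Σ = 3475, M = 386.1111
Σ(x−M)² = 16276.889; s = √(16276.889/8) = 45.1067
CV = 45.1067 / 386.1111 = 0.11682 = 11.682%

11.7%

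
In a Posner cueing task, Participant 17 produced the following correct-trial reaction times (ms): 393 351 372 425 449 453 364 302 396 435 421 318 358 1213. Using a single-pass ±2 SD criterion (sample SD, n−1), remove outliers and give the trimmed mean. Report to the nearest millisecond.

n = 14, ΣRT = 6250, M = 446.429
Σ(x−M)² = 660929.43; s = √(660929.43/13) = 225.479
Cutoffs: 446.429 ± 2·225.479 → [-4.5, 897.4]
Outside: 1213 → excluded.
Retained (n=13): Σ = 5037, mean = 5037/13 = 387.462

387 ms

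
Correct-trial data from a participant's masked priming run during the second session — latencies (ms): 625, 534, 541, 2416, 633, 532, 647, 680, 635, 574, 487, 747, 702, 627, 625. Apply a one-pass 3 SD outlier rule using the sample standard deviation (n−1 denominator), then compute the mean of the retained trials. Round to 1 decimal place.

n = 15, ΣRT = 11005, M = 733.667
Σ(x−M)² = 3100675.33; s = √(3100675.33/14) = 470.613
Cutoffs: 733.667 ± 3·470.613 → [-678.2, 2145.5]
Outside: 2416 → excluded.
Retained (n=14): Σ = 8589, mean = 8589/14 = 613.500

613.5 ms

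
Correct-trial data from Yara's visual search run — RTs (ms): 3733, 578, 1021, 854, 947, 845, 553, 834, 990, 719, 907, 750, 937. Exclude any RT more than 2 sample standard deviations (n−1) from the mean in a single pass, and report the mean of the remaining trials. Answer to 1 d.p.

827.9 ms

n = 13, ΣRT = 13668, M = 1051.385
Σ(x−M)² = 8043183.08; s = √(8043183.08/12) = 818.697
Cutoffs: 1051.385 ± 2·818.697 → [-586.0, 2688.8]
Outside: 3733 → excluded.
Retained (n=12): Σ = 9935, mean = 9935/12 = 827.917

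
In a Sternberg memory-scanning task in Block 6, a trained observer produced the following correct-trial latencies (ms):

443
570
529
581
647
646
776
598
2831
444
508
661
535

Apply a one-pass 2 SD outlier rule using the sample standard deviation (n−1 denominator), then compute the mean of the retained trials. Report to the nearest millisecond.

578 ms

n = 13, ΣRT = 9769, M = 751.462
Σ(x−M)² = 4786135.23; s = √(4786135.23/12) = 631.541
Cutoffs: 751.462 ± 2·631.541 → [-511.6, 2014.5]
Outside: 2831 → excluded.
Retained (n=12): Σ = 6938, mean = 6938/12 = 578.167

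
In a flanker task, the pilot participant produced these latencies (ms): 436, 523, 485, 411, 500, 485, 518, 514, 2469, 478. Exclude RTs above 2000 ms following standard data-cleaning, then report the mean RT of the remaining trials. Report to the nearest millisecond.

483 ms

Excluded: 2469
Retained (n=9): Σ = 4350
Mean = 4350/9 = 483.3333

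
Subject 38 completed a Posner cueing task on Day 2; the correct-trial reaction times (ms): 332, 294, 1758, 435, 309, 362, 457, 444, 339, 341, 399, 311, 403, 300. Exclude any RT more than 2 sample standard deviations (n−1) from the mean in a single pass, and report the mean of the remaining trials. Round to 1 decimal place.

n = 14, ΣRT = 6484, M = 463.143
Σ(x−M)² = 1845473.71; s = √(1845473.71/13) = 376.775
Cutoffs: 463.143 ± 2·376.775 → [-290.4, 1216.7]
Outside: 1758 → excluded.
Retained (n=13): Σ = 4726, mean = 4726/13 = 363.538

363.5 ms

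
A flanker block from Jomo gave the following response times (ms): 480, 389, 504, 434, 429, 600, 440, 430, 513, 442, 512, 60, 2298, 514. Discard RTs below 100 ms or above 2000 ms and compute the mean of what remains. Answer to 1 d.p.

Excluded: 60, 2298
Retained (n=12): Σ = 5687
Mean = 5687/12 = 473.9167

473.9 ms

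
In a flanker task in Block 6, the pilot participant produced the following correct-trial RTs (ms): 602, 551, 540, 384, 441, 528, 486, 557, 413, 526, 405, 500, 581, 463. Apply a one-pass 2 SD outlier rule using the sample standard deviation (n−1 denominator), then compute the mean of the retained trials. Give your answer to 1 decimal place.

n = 14, ΣRT = 6977, M = 498.357
Σ(x−M)² = 60933.21; s = √(60933.21/13) = 68.463
Cutoffs: 498.357 ± 2·68.463 → [361.4, 635.3]
No RTs fall outside the cutoffs; all 14 retained. Mean = 6977/14 = 498.357

498.4 ms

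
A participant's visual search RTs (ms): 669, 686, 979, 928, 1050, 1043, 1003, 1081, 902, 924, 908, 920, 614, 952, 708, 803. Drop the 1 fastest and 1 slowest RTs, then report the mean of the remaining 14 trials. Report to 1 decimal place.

Sorted: 614, 669, 686, 708, 803, 902, 908, 920, 924, 928, 952, 979, 1003, 1043, 1050, 1081
Drop lowest 1 (614) and highest 1 (1081)
Remaining (n=14): Σ = 12475, mean = 12475/14 = 891.071

891.1 ms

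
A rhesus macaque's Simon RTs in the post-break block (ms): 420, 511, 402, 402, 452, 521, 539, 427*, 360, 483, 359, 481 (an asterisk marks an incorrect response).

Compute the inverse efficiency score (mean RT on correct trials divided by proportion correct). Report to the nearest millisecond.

489 ms

Correct trials (n=11): 420, 511, 402, 402, 452, 521, 539, 360, 483, 359, 481
Mean correct RT = 4930/11 = 448.1818 ms
Proportion correct = 11/12
IES = 448.1818 / (11/12) = 488.926 ms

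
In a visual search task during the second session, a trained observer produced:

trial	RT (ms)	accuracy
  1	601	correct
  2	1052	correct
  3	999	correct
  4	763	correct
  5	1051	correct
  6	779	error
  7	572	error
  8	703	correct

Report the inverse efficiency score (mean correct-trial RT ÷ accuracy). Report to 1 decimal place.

1148.7 ms

Correct trials (n=6): 601, 1052, 999, 763, 1051, 703
Mean correct RT = 5169/6 = 861.5000 ms
Proportion correct = 6/8
IES = 861.5000 / (6/8) = 1148.667 ms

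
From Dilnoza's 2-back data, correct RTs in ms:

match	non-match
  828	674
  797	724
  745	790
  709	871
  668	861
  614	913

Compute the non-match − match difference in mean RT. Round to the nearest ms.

M(match) = 4361/6 = 726.833
M(non-match) = 4833/6 = 805.500
Difference = 805.500 − 726.833 = 78.667 ms

79 ms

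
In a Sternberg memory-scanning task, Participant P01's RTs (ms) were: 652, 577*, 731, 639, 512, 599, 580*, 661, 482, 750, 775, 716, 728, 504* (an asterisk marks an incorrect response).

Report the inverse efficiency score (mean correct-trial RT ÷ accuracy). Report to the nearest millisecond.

838 ms

Correct trials (n=11): 652, 731, 639, 512, 599, 661, 482, 750, 775, 716, 728
Mean correct RT = 7245/11 = 658.6364 ms
Proportion correct = 11/14
IES = 658.6364 / (11/14) = 838.264 ms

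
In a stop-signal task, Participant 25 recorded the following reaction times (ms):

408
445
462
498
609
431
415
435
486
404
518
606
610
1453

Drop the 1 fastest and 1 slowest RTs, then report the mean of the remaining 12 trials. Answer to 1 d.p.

Sorted: 404, 408, 415, 431, 435, 445, 462, 486, 498, 518, 606, 609, 610, 1453
Drop lowest 1 (404) and highest 1 (1453)
Remaining (n=12): Σ = 5923, mean = 5923/12 = 493.583

493.6 ms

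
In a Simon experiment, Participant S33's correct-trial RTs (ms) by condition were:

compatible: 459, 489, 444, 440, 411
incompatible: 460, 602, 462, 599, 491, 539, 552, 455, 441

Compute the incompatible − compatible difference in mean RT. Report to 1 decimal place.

62.6 ms

M(compatible) = 2243/5 = 448.600
M(incompatible) = 4601/9 = 511.222
Difference = 511.222 − 448.600 = 62.622 ms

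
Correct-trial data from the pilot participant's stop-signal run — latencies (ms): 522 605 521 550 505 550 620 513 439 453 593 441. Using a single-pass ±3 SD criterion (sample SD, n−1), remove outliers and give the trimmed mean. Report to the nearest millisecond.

n = 12, ΣRT = 6312, M = 526.000
Σ(x−M)² = 41492.00; s = √(41492.00/11) = 61.417
Cutoffs: 526.000 ± 3·61.417 → [341.8, 710.2]
No RTs fall outside the cutoffs; all 12 retained. Mean = 6312/12 = 526.000

526 ms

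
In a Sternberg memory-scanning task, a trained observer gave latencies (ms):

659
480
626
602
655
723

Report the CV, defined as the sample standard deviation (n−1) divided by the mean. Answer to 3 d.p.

0.131

n = 6, Σ = 3745, M = 624.1667
Σ(x−M)² = 33210.833; s = √(33210.833/5) = 81.4995
CV = 81.4995 / 624.1667 = 0.13057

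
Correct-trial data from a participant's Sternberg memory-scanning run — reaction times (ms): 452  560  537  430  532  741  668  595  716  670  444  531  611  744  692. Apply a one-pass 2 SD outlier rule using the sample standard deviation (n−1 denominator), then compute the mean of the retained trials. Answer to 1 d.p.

594.9 ms

n = 15, ΣRT = 8923, M = 594.867
Σ(x−M)² = 161905.73; s = √(161905.73/14) = 107.539
Cutoffs: 594.867 ± 2·107.539 → [379.8, 809.9]
No RTs fall outside the cutoffs; all 15 retained. Mean = 8923/15 = 594.867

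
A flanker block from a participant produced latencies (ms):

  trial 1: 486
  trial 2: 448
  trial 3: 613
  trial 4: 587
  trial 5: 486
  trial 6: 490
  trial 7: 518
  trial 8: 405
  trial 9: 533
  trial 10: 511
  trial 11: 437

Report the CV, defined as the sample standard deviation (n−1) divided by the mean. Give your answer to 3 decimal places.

0.123

n = 11, Σ = 5514, M = 501.2727
Σ(x−M)² = 38044.182; s = √(38044.182/10) = 61.6800
CV = 61.6800 / 501.2727 = 0.12305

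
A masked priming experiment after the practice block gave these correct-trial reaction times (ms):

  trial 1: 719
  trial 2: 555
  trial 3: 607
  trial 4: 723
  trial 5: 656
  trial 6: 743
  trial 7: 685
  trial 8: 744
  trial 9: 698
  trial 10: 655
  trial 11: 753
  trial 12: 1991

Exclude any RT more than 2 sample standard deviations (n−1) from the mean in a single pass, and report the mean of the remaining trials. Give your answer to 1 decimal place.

n = 12, ΣRT = 9529, M = 794.083
Σ(x−M)² = 1601808.92; s = √(1601808.92/11) = 381.601
Cutoffs: 794.083 ± 2·381.601 → [30.9, 1557.3]
Outside: 1991 → excluded.
Retained (n=11): Σ = 7538, mean = 7538/11 = 685.273

685.3 ms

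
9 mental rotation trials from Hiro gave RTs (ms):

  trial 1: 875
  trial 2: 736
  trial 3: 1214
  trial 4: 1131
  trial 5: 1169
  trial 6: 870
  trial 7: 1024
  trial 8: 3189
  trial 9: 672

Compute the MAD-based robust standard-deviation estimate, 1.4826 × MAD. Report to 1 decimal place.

228.3 ms

Sorted: 672, 736, 870, 875, 1024, 1131, 1169, 1214, 3189 → median = 1024
|x − 1024| sorted: 0, 107, 145, 149, 154, 190, 288, 352, 2165 → MAD = 154
Robust SD ≈ 1.4826 × 154 = 228.320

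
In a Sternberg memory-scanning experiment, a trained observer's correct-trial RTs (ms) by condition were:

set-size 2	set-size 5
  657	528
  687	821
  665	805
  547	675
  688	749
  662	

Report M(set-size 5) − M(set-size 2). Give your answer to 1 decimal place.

64.6 ms

M(set-size 2) = 3906/6 = 651.000
M(set-size 5) = 3578/5 = 715.600
Difference = 715.600 − 651.000 = 64.600 ms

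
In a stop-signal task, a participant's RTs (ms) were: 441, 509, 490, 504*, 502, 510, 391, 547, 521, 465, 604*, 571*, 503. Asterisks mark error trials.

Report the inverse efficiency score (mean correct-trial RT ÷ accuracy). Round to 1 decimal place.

634.3 ms

Correct trials (n=10): 441, 509, 490, 502, 510, 391, 547, 521, 465, 503
Mean correct RT = 4879/10 = 487.9000 ms
Proportion correct = 10/13
IES = 487.9000 / (10/13) = 634.270 ms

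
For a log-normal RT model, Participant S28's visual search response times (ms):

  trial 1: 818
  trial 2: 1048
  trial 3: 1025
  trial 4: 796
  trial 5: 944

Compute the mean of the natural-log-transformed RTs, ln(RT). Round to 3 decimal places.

6.825

ln(RT): 6.7069, 6.9546, 6.9324, 6.6796, 6.8501
Σ ln(RT) = 34.1237
Mean = 34.1237/5 = 6.82473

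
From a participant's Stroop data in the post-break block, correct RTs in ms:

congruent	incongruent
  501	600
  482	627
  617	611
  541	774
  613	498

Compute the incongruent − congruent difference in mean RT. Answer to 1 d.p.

71.2 ms

M(congruent) = 2754/5 = 550.800
M(incongruent) = 3110/5 = 622.000
Difference = 622.000 − 550.800 = 71.200 ms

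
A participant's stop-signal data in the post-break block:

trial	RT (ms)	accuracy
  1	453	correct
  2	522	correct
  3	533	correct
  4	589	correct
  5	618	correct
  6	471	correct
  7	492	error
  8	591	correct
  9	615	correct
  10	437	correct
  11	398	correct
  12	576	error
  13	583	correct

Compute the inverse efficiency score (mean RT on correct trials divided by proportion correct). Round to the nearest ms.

624 ms

Correct trials (n=11): 453, 522, 533, 589, 618, 471, 591, 615, 437, 398, 583
Mean correct RT = 5810/11 = 528.1818 ms
Proportion correct = 11/13
IES = 528.1818 / (11/13) = 624.215 ms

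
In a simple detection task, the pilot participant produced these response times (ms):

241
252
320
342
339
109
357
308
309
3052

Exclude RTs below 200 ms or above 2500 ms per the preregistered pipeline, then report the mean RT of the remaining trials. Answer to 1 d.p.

308.5 ms

Excluded: 109, 3052
Retained (n=8): Σ = 2468
Mean = 2468/8 = 308.5000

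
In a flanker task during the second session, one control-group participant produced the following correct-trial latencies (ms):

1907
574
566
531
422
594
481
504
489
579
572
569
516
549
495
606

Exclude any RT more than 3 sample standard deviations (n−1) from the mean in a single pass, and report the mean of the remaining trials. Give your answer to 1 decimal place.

n = 16, ΣRT = 9954, M = 622.125
Σ(x−M)² = 1797331.75; s = √(1797331.75/15) = 346.153
Cutoffs: 622.125 ± 3·346.153 → [-416.3, 1660.6]
Outside: 1907 → excluded.
Retained (n=15): Σ = 8047, mean = 8047/15 = 536.467

536.5 ms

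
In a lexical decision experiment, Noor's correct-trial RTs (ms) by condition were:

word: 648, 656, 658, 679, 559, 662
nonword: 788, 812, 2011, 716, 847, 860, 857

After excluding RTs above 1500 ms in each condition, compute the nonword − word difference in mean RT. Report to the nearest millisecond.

nonword: exclude 2011
M(word) = 3862/6 = 643.667
M(nonword) = 4880/6 = 813.333
Difference = 813.333 − 643.667 = 169.667 ms

170 ms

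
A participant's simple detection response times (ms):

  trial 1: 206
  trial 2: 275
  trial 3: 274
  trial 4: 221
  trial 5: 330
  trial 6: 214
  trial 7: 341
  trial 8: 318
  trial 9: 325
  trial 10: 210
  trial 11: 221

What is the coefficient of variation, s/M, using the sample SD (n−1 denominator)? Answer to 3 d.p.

0.204

n = 11, Σ = 2935, M = 266.8182
Σ(x−M)² = 29533.636; s = √(29533.636/10) = 54.3449
CV = 54.3449 / 266.8182 = 0.20368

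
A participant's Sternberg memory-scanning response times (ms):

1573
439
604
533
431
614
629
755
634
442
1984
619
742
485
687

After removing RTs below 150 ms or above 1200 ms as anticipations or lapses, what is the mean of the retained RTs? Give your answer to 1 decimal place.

585.7 ms

Excluded: 1573, 1984
Retained (n=13): Σ = 7614
Mean = 7614/13 = 585.6923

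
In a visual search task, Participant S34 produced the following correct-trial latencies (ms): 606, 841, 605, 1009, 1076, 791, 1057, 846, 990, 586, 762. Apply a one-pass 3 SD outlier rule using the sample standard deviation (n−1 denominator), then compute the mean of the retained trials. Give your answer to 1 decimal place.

833.5 ms

n = 11, ΣRT = 9169, M = 833.545
Σ(x−M)² = 336406.73; s = √(336406.73/10) = 183.414
Cutoffs: 833.545 ± 3·183.414 → [283.3, 1383.8]
No RTs fall outside the cutoffs; all 11 retained. Mean = 9169/11 = 833.545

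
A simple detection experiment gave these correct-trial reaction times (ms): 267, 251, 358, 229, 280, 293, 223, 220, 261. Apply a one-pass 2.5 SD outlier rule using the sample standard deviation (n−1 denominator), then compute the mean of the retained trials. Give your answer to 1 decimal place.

264.7 ms

n = 9, ΣRT = 2382, M = 264.667
Σ(x−M)² = 14958.00; s = √(14958.00/8) = 43.241
Cutoffs: 264.667 ± 2.5·43.241 → [156.6, 372.8]
No RTs fall outside the cutoffs; all 9 retained. Mean = 2382/9 = 264.667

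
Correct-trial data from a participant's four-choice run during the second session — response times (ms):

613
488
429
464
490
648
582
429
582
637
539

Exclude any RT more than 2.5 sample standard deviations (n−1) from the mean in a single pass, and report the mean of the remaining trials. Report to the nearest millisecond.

n = 11, ΣRT = 5901, M = 536.455
Σ(x−M)² = 65414.73; s = √(65414.73/10) = 80.879
Cutoffs: 536.455 ± 2.5·80.879 → [334.3, 738.7]
No RTs fall outside the cutoffs; all 11 retained. Mean = 5901/11 = 536.455

536 ms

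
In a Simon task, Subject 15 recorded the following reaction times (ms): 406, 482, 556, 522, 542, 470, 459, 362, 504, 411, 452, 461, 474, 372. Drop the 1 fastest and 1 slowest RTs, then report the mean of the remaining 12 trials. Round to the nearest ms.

Sorted: 362, 372, 406, 411, 452, 459, 461, 470, 474, 482, 504, 522, 542, 556
Drop lowest 1 (362) and highest 1 (556)
Remaining (n=12): Σ = 5555, mean = 5555/12 = 462.917

463 ms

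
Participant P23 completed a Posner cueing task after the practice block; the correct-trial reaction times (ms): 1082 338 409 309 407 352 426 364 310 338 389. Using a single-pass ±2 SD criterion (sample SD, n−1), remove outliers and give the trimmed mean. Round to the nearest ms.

364 ms

n = 11, ΣRT = 4724, M = 429.455
Σ(x−M)² = 484176.73; s = √(484176.73/10) = 220.040
Cutoffs: 429.455 ± 2·220.040 → [-10.6, 869.5]
Outside: 1082 → excluded.
Retained (n=10): Σ = 3642, mean = 3642/10 = 364.200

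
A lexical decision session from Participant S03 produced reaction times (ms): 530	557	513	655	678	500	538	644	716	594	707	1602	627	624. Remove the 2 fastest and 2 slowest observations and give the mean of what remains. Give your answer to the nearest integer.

615 ms

Sorted: 500, 513, 530, 538, 557, 594, 624, 627, 644, 655, 678, 707, 716, 1602
Drop lowest 2 (500, 513) and highest 2 (716, 1602)
Remaining (n=10): Σ = 6154, mean = 6154/10 = 615.400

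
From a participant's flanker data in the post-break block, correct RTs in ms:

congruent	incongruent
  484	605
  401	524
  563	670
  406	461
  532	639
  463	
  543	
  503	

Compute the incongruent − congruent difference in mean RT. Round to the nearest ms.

M(congruent) = 3895/8 = 486.875
M(incongruent) = 2899/5 = 579.800
Difference = 579.800 − 486.875 = 92.925 ms

93 ms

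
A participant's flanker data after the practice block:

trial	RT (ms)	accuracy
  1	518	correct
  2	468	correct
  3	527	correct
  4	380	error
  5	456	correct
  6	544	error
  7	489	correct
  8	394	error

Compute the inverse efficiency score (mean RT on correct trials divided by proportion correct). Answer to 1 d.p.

786.6 ms

Correct trials (n=5): 518, 468, 527, 456, 489
Mean correct RT = 2458/5 = 491.6000 ms
Proportion correct = 5/8
IES = 491.6000 / (5/8) = 786.560 ms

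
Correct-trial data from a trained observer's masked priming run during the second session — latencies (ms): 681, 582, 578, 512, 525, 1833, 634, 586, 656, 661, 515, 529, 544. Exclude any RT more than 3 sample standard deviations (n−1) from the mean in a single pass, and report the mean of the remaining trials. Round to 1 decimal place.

583.6 ms

n = 13, ΣRT = 8836, M = 679.692
Σ(x−M)² = 1482076.77; s = √(1482076.77/12) = 351.435
Cutoffs: 679.692 ± 3·351.435 → [-374.6, 1734.0]
Outside: 1833 → excluded.
Retained (n=12): Σ = 7003, mean = 7003/12 = 583.583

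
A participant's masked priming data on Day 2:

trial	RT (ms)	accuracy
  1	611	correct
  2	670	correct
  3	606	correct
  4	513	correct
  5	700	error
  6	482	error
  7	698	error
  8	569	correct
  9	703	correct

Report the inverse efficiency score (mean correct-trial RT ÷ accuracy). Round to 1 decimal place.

918.0 ms

Correct trials (n=6): 611, 670, 606, 513, 569, 703
Mean correct RT = 3672/6 = 612.0000 ms
Proportion correct = 6/9
IES = 612.0000 / (6/9) = 918.000 ms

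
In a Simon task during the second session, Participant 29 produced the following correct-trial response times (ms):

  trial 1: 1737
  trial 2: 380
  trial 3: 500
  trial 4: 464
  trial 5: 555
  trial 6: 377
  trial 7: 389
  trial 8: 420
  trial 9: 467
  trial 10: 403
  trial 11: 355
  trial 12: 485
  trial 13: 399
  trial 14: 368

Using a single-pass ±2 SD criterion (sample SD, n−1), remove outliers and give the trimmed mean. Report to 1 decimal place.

n = 14, ΣRT = 7299, M = 521.357
Σ(x−M)² = 1635727.21; s = √(1635727.21/13) = 354.718
Cutoffs: 521.357 ± 2·354.718 → [-188.1, 1230.8]
Outside: 1737 → excluded.
Retained (n=13): Σ = 5562, mean = 5562/13 = 427.846

427.8 ms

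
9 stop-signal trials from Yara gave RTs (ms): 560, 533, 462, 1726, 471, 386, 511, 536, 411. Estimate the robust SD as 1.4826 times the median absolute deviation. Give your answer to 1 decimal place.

72.6 ms

Sorted: 386, 411, 462, 471, 511, 533, 536, 560, 1726 → median = 511
|x − 511| sorted: 0, 22, 25, 40, 49, 49, 100, 125, 1215 → MAD = 49
Robust SD ≈ 1.4826 × 49 = 72.647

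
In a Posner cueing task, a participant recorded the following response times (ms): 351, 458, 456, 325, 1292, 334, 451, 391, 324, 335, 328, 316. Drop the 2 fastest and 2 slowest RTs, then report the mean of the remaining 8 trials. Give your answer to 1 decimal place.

Sorted: 316, 324, 325, 328, 334, 335, 351, 391, 451, 456, 458, 1292
Drop lowest 2 (316, 324) and highest 2 (458, 1292)
Remaining (n=8): Σ = 2971, mean = 2971/8 = 371.375

371.4 ms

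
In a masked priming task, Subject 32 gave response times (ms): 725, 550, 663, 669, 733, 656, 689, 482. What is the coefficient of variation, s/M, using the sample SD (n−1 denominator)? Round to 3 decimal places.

0.134

n = 8, Σ = 5167, M = 645.8750
Σ(x−M)² = 52688.875; s = √(52688.875/7) = 86.7582
CV = 86.7582 / 645.8750 = 0.13433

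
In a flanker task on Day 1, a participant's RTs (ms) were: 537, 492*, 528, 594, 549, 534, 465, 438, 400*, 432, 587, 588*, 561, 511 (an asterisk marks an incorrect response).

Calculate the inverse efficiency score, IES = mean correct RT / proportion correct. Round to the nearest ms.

Correct trials (n=11): 537, 528, 594, 549, 534, 465, 438, 432, 587, 561, 511
Mean correct RT = 5736/11 = 521.4545 ms
Proportion correct = 11/14
IES = 521.4545 / (11/14) = 663.669 ms

664 ms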